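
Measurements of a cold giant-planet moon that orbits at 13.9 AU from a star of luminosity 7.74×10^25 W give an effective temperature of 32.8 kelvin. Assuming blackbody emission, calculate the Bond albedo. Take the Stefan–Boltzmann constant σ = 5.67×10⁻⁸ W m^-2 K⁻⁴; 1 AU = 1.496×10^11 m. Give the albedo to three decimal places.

d = 13.9 × 1.496×10^11 m = 2.079×10^12 m.
Spreading L over a sphere of radius d: S = 7.74×10^25/(4π·2.08×10^12²) = 1.424 W m^-2.
Rearranging the radiative balance, α = 1 − 4σT⁴/S.
σT⁴ = 0.06563 W m^-2, so 4σT⁴ = 0.2625 W m^-2.
Hence α = 1 − 0.2625/1.424 = 0.8157.

0.816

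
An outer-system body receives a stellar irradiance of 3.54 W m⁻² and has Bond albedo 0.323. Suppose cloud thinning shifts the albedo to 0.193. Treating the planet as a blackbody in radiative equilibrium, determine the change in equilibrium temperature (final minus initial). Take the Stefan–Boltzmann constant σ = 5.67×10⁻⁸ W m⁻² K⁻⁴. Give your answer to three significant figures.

Initial: T₁ = [S(1−0.323)/(4σ)]^(1/4) = 57.01 K.
Final:   T₂ = [S(1−0.193)/(4σ)]^(1/4) = 59.57 K.
ΔT = T₂ − T₁ = 2.559 K.

2.56 K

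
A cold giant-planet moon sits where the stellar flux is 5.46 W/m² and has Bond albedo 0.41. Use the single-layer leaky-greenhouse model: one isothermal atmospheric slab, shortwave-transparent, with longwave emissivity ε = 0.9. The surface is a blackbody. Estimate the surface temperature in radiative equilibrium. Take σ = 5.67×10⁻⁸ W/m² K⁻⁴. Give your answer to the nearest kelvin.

Effective emission temperature (TOA balance): σT_e⁴ = S(1−α)/4 = 0.8054 W/m² → T_e = 61.39 K.
Surface balance with a leaky layer gives σT_s⁴ = σT_e⁴·2/(2−ε), so T_s = T_e·[2/(2−0.9)]^(1/4) = 71.29 K.

71 K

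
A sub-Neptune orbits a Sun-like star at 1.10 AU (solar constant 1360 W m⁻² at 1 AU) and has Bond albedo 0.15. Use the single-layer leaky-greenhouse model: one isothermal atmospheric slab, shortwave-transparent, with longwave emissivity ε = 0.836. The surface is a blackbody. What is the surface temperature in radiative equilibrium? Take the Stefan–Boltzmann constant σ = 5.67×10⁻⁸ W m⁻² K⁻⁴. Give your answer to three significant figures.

292 K

Flux at the orbit: S = 1360/(1.10)² = 1124 W m⁻².
Effective emission temperature (TOA balance): σT_e⁴ = S(1−α)/4 = 238.8 W m⁻² → T_e = 254.8 K.
Surface balance with a leaky layer gives σT_s⁴ = σT_e⁴·2/(2−ε), so T_s = T_e·[2/(2−0.836)]^(1/4) = 291.7 K.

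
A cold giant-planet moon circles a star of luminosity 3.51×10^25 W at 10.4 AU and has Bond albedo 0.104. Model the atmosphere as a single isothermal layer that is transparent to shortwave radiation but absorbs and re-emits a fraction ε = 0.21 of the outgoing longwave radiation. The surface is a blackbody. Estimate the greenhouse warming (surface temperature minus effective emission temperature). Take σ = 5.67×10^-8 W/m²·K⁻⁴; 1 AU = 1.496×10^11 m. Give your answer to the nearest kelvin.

1 kelvin

Orbital distance: d = 10.4 AU = 1.556×10^12 m.
Spreading L over a sphere of radius d: S = 3.51×10^25/(4π·1.56×10^12²) = 1.154 W/m².
The planet radiates to space at T_e = [S(1−α)/(4σ)]^(1/4) = 46.21 K.
The surface balance (absorbed SW + ε·downward IR = σT_s⁴) with T_a⁴ = T_s⁴/2 reduces to T_s = T_e·[2/(2−ε)]^¼ = 47.51 K.
The atmosphere warms the surface by 1.299 K.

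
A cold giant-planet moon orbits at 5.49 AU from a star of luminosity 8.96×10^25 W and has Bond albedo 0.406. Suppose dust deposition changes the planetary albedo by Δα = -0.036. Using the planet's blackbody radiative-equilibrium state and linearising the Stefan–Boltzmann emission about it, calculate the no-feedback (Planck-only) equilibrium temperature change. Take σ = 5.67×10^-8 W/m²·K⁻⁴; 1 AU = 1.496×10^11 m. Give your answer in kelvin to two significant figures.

1.1 K

d = 5.49 × 1.496×10^11 m = 8.213×10^11 m.
S = L/(4πd²) = 10.57 W/m².
Unperturbed T_e = [10.57·(1−0.406)/(4σ)]^¼ = 72.54 K.
The change in absorbed flux is Δ[S(1−α)/4] = −SΔα/4 = 0.09513 W/m².
Linearising σT⁴ gives d(σT⁴)/dT = 4σT_e³ = 0.08656 W/m² per K.
ΔT₀ = ΔF/λ_P = 0.09513/0.08656 = 1.10 K.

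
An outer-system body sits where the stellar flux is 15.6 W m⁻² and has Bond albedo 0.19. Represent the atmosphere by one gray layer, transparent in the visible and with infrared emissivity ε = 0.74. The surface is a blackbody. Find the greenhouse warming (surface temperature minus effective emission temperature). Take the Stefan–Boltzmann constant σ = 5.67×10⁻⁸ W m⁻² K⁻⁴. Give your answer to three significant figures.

10.6 K

The planet radiates to space at T_e = [S(1−α)/(4σ)]^(1/4) = 86.40 K.
Surface balance with a leaky layer gives σT_s⁴ = σT_e⁴·2/(2−ε), so T_s = T_e·[2/(2−0.74)]^(1/4) = 96.97 K.
Greenhouse warming: T_s − T_e = 10.58 K.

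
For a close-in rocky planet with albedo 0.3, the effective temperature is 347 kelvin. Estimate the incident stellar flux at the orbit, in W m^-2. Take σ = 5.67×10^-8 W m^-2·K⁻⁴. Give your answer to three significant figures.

Invert the energy balance for S: S = 4σT⁴/(1−α).
The emitted flux is σT⁴ = 822.1 W m^-2.
So S = 4×822.1/(1−0.3) = 4697 W m^-2.

4700 W m^-2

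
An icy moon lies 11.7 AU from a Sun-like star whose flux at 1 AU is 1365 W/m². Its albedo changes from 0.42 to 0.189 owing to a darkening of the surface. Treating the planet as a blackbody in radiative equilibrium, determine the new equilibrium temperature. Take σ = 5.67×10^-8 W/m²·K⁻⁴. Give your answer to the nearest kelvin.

77 kelvin

Irradiance scales as 1/d², so S = 1365 W/m² × (1/11.7)² = 9.972 W/m².
T₂ = [S(1−α₂)/(4σ)]^(1/4) = [9.972·0.811/(4σ)]^(1/4) = 77.27 K.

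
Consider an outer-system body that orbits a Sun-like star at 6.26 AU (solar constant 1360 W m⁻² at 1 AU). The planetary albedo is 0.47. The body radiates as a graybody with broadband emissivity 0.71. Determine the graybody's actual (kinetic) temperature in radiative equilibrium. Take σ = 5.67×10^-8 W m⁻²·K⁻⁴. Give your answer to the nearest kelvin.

103 K

Irradiance scales as 1/d², so S = 1360 W m⁻² × (1/6.26)² = 34.70 W m⁻².
Averaging over the sphere, the absorbed flux is S(1−α)/4 = 4.598 W m⁻².
Equating to εσT⁴ with ε = 0.71: T = (4.598/0.71σ)^(1/4) = 103.4 K.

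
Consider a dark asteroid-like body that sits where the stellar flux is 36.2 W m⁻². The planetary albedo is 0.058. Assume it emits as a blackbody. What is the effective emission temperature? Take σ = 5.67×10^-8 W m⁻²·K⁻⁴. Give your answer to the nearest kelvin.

Averaging over the sphere, the absorbed flux is S(1−α)/4 = 8.525 W m⁻².
Balancing against σT⁴: T = (8.525/5.67×10⁻⁸)^(1/4) = 110.7 K.

111 kelvin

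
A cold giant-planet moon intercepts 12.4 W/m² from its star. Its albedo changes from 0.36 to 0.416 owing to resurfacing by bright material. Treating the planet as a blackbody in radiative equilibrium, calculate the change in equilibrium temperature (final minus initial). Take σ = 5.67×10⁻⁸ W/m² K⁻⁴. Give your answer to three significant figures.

-1.74 kelvin

With α = 0.36, T₁ = 76.91 K.
With α = 0.416, T₂ = 75.17 K.
Change: 75.17 − 76.91 = -1.741 K.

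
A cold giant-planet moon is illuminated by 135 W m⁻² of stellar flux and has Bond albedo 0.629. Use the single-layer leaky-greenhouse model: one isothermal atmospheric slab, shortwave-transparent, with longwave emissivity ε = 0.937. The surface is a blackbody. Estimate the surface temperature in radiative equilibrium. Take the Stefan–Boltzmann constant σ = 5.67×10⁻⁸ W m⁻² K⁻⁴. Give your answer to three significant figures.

The planet radiates to space at T_e = [S(1−α)/(4σ)]^(1/4) = 121.9 K.
For a single slab of emissivity ε, T_s⁴ = 2T_e⁴/(2−ε); thus T_s = 121.9·(1.881)^(1/4) = 142.8 K.

143 K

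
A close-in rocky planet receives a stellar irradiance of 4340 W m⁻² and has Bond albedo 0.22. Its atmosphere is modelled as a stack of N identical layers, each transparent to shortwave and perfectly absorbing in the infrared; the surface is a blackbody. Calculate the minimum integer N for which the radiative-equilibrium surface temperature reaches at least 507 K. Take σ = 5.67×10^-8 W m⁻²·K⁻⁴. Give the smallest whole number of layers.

4

Top-of-atmosphere balance: σT_e⁴ = S(1−α)/4 = 846.3 W m⁻² → T_e = 349.5 K.
T_s = (N+1)^(1/4)·T_e ≥ 507 K requires N+1 ≥ (T_s/T_e)⁴ = (507/349.5)⁴ = 4.427.
Rounding up, N = 4.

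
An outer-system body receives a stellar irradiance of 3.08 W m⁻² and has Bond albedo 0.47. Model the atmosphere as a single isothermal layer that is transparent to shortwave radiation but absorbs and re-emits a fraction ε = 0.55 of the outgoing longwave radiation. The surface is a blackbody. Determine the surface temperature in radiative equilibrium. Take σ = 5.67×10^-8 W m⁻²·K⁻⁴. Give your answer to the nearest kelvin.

Effective emission temperature (TOA balance): σT_e⁴ = S(1−α)/4 = 0.4081 W m⁻² → T_e = 51.80 K.
Surface balance with a leaky layer gives σT_s⁴ = σT_e⁴·2/(2−ε), so T_s = T_e·[2/(2−0.55)]^(1/4) = 56.13 K.

56 kelvin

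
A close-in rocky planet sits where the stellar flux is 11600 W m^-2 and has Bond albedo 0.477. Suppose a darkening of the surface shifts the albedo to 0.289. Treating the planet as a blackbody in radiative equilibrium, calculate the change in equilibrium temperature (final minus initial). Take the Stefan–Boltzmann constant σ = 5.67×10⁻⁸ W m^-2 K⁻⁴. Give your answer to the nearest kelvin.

32 K

With α = 0.477, T₁ = 404.4 K.
After:  T₂ = [11600·0.711/(4σ)]^(1/4) = 436.7 K.
ΔT = T₂ − T₁ = 32.27 K.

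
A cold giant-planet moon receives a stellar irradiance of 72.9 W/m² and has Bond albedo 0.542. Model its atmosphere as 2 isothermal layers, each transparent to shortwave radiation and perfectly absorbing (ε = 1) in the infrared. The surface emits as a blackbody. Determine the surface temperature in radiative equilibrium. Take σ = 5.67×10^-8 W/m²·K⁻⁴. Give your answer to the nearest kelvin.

The effective emission temperature is T_e = [S(1−α)/(4σ)]^¼ = 110.2 K.
For an N-layer opaque stack, T_s⁴ = (N+1)T_e⁴, hence T_s = (3)^(1/4)×110.2 K = 145.0 K.

145 K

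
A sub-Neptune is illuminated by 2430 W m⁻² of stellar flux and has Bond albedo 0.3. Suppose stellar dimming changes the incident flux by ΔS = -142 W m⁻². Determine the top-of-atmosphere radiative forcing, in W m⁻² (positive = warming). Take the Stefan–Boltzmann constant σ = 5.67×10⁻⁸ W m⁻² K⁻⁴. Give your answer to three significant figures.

TOA radiative forcing: ΔF = (1−α)ΔS/4 = 0.7·(-142)/4 = -24.85 W m⁻².

-24.8 W m⁻²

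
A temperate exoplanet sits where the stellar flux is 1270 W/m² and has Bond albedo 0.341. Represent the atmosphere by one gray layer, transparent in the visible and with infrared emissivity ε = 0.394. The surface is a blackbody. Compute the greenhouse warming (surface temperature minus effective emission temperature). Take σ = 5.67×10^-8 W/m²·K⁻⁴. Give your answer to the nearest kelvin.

14 kelvin

Effective emission temperature (TOA balance): σT_e⁴ = S(1−α)/4 = 209.2 W/m² → T_e = 246.5 K.
Surface balance with a leaky layer gives σT_s⁴ = σT_e⁴·2/(2−ε), so T_s = T_e·[2/(2−0.394)]^(1/4) = 260.4 K.
Greenhouse warming: T_s − T_e = 13.90 K.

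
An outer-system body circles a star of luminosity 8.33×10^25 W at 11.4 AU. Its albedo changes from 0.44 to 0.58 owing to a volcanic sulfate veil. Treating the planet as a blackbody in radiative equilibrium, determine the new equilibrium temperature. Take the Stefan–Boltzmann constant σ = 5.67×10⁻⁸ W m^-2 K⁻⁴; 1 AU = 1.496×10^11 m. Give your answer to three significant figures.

45.3 kelvin

Orbital distance: d = 11.4 AU = 1.705×10^12 m.
Flux at the orbit: S = L/(4πd²) = 8.33×10^25/(4π·(1.71×10^12)²) = 2.279 W m^-2.
New equilibrium: T₂ = [(1−0.58)·2.279/(4σ)]^(1/4) = 45.33 K.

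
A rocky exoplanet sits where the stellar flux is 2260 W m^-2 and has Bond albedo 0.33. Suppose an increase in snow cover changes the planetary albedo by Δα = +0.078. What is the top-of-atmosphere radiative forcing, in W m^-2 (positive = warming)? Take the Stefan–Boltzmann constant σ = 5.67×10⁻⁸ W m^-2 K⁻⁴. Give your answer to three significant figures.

ΔF = −(S/4)Δα = −(2260/4)×(+0.078) = -44.07 W m^-2.

-44.1 W m^-2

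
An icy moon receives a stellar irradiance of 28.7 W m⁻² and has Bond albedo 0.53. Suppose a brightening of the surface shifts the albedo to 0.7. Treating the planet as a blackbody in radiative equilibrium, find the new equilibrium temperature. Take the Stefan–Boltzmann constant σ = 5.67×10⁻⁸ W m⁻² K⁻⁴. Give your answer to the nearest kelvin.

With the new albedo, S(1−α₂)/4 = 2.153 W m⁻², so T₂ = 78.49 K.

78 K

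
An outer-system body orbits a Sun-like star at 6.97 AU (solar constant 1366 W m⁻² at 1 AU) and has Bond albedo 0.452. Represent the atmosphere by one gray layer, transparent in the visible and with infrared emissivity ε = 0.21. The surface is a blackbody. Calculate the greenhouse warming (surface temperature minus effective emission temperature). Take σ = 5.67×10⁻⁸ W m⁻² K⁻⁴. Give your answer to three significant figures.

Flux at the orbit: S = 1366/(6.97)² = 28.12 W m⁻².
At the top of the atmosphere, σT_e⁴ = S(1−α)/4 = 3.852 W m⁻², giving T_e = 90.79 K.
Surface balance with a leaky layer gives σT_s⁴ = σT_e⁴·2/(2−ε), so T_s = T_e·[2/(2−0.21)]^(1/4) = 93.34 K.
T_s − T_e = 93.34 − 90.79 = 2.553 K.

2.55 kelvin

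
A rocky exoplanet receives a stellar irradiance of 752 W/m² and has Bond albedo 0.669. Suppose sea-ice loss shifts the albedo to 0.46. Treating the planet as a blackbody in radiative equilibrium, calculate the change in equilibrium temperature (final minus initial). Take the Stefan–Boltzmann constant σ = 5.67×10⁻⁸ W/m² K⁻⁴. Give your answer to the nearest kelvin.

24 kelvin

Before: T₁ = [752.0·0.331/(4σ)]^(1/4) = 182.0 K.
With α = 0.46, T₂ = 205.7 K.
Change: 205.7 − 182.0 = 23.69 K.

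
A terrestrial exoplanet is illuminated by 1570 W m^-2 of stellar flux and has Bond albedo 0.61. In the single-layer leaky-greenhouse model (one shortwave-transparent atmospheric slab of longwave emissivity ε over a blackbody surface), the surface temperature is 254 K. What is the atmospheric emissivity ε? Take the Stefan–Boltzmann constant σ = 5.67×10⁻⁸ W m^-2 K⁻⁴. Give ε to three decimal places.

0.703

First, T_e = [1570·(1−0.61)/(4σ)]^(1/4) = 227.9 K.
Since (2−ε)/2 = (T_e/T_s)⁴ = 0.6486, ε = 0.7028.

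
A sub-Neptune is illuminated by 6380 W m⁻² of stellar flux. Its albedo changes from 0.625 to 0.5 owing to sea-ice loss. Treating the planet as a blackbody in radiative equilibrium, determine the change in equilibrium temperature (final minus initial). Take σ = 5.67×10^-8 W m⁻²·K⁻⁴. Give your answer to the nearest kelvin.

24 K

Before: T₁ = [6380·0.375/(4σ)]^(1/4) = 320.5 K.
With α = 0.5, T₂ = 344.4 K.
ΔT = T₂ − T₁ = 23.90 K.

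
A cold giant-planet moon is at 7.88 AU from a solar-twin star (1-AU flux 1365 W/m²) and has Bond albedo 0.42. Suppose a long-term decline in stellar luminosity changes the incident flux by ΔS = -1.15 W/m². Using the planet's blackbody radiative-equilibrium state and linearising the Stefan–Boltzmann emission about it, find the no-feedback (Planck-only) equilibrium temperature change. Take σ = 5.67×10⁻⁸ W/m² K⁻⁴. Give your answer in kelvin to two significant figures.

Irradiance scales as 1/d², so S = 1365 W/m² × (1/7.88)² = 21.98 W/m².
The baseline emission temperature is T_e = 86.59 K.
Only a fraction (1−α) is absorbed and it's spread over 4πR², so ΔF = (1−α)ΔS/4 = -0.1668 W/m².
The Planck feedback parameter is 4σT_e³ = 0.1472 W/m²/K.
So ΔT₀ = -0.1668/0.1472 = -1.13 K.

-1.1 K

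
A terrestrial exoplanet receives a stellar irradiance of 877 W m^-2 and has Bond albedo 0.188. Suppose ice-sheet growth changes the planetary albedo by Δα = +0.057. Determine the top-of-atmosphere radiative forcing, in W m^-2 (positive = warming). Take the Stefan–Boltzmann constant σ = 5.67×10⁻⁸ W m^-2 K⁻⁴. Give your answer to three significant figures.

-12.5 W m^-2

TOA radiative forcing: ΔF = −S·Δα/4 = −877.0·(+0.057)/4 = -12.50 W m^-2.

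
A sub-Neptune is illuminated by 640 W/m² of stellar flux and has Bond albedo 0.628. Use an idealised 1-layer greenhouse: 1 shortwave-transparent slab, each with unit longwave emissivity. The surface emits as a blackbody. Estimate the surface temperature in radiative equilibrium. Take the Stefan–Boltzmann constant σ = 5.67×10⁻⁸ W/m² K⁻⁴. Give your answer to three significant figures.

The effective emission temperature is T_e = [S(1−α)/(4σ)]^¼ = 180.0 K.
Layer-by-layer balance gives σT_s⁴ = (N+1)σT_e⁴, so T_s = 2^¼·180.0 = 214.1 K.

214 K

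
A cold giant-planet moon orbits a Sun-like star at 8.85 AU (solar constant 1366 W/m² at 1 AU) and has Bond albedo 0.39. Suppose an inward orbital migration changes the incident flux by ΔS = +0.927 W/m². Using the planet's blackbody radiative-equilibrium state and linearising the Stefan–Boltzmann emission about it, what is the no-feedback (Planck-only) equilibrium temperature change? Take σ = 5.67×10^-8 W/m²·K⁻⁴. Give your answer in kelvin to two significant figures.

1.1 kelvin

Irradiance scales as 1/d², so S = 1366 W/m² × (1/8.85)² = 17.44 W/m².
The baseline emission temperature is T_e = 82.76 K.
Only a fraction (1−α) is absorbed and it's spread over 4πR², so ΔF = (1−α)ΔS/4 = 0.1414 W/m².
Linearising σT⁴ gives d(σT⁴)/dT = 4σT_e³ = 0.1286 W/m² per K.
Hence the no-feedback warming is ΔF/(4σT_e³) = 1.10 K.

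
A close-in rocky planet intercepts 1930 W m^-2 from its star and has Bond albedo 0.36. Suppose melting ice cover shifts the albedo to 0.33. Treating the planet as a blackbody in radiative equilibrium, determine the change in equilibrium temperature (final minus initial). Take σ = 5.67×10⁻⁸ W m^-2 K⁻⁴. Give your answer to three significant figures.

Initial: T₁ = [S(1−0.36)/(4σ)]^(1/4) = 271.7 K.
With α = 0.33, T₂ = 274.8 K.
ΔT = T₂ − T₁ = 3.129 K.

3.13 K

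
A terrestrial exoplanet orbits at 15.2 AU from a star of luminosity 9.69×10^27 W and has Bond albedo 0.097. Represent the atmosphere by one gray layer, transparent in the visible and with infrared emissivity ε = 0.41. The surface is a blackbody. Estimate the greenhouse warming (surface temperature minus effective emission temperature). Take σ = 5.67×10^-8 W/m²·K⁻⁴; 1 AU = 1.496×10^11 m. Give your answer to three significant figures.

9.21 K

Orbital distance: d = 15.2 AU = 2.274×10^12 m.
Flux at the orbit: S = L/(4πd²) = 9.69×10^27/(4π·(2.27×10^12)²) = 149.1 W/m².
At the top of the atmosphere, σT_e⁴ = S(1−α)/4 = 33.67 W/m², giving T_e = 156.1 K.
Surface balance with a leaky layer gives σT_s⁴ = σT_e⁴·2/(2−ε), so T_s = T_e·[2/(2−0.41)]^(1/4) = 165.3 K.
The atmosphere warms the surface by 9.215 K.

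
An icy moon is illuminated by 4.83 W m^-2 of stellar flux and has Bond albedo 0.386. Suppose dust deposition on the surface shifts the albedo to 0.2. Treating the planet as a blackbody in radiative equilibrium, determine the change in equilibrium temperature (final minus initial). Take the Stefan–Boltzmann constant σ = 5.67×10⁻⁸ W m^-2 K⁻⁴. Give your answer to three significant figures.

Before: T₁ = [4.830·0.614/(4σ)]^(1/4) = 60.13 K.
Final:   T₂ = [S(1−0.2)/(4σ)]^(1/4) = 64.25 K.
ΔT = T₂ − T₁ = 4.113 K.

4.11 K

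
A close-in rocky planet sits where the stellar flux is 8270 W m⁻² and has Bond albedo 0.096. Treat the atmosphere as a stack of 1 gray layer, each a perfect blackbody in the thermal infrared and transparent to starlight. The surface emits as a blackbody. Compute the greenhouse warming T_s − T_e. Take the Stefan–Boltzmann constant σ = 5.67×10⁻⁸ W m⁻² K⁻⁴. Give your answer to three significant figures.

80.6 kelvin

The effective emission temperature is T_e = [S(1−α)/(4σ)]^¼ = 426.1 K.
T_s = (N+1)^(1/4)·T_e = 506.7 K.
Warming: T_s − T_e = 80.62 K.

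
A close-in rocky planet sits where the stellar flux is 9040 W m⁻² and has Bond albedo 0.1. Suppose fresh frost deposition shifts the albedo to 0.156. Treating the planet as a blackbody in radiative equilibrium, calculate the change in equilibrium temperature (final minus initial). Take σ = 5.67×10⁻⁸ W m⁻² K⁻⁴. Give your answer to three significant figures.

With α = 0.1, T₁ = 435.2 K.
After:  T₂ = [9040·0.844/(4σ)]^(1/4) = 428.3 K.
ΔT = T₂ − T₁ = -6.934 K.

-6.93 kelvin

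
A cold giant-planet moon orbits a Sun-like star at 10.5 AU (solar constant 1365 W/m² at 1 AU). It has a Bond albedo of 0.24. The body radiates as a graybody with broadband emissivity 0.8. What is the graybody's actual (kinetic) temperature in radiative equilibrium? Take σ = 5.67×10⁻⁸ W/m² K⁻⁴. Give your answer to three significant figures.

Flux at the orbit: S = 1365/(10.5)² = 12.38 W/m².
The planet absorbs (1−α)S over its disc πR² and re-emits over 4πR², so the mean absorbed flux is (1−0.24)·12.38/4 = 2.352 W/m².
Radiative balance εσT⁴ = 2.352 gives T = [2.352/(0.8·σ)]^(1/4) = 84.86 K.

84.9 kelvin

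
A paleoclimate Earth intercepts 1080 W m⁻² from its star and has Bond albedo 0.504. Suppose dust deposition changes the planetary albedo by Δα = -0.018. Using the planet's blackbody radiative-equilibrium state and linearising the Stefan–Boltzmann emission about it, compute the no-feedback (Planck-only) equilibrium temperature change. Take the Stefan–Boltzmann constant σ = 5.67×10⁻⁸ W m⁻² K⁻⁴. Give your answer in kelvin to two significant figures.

2.0 K

Reference equilibrium: T_e = [S(1−α)/(4σ)]^(1/4) = 220.5 K.
The change in absorbed flux is Δ[S(1−α)/4] = −SΔα/4 = 4.860 W m⁻².
Linearising σT⁴ gives d(σT⁴)/dT = 4σT_e³ = 2.430 W m⁻² per K.
ΔT₀ = ΔF/λ_P = 4.860/2.430 = 2.00 K.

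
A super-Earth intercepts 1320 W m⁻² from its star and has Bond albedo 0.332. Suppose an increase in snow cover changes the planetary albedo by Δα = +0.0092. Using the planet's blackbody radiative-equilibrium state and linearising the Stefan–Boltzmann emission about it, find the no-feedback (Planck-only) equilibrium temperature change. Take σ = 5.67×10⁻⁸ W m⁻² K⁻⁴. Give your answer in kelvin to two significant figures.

Reference equilibrium: T_e = [S(1−α)/(4σ)]^(1/4) = 249.7 K.
The change in absorbed flux is Δ[S(1−α)/4] = −SΔα/4 = -3.036 W m⁻².
The Planck feedback parameter is 4σT_e³ = 3.531 W m⁻²/K.
Hence the no-feedback warming is ΔF/(4σT_e³) = -0.860 K.

-0.86 K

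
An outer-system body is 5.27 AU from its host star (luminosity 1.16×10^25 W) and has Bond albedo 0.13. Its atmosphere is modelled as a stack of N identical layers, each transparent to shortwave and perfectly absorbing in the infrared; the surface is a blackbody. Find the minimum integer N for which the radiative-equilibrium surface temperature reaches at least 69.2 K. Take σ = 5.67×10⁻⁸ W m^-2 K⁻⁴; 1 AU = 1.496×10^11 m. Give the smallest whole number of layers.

Orbital distance: d = 5.27 AU = 7.884×10^11 m.
S = L/(4πd²) = 1.485 W m^-2.
OLR = S(1−α)/4 = 0.3230 W m^-2; the top layer radiates at T_e = 48.86 K.
Since T_s⁴ = (N+1)T_e⁴, we need N ≥ (T_s/T_e)⁴ − 1 = 3.025.
The minimum whole number is N = 4.

4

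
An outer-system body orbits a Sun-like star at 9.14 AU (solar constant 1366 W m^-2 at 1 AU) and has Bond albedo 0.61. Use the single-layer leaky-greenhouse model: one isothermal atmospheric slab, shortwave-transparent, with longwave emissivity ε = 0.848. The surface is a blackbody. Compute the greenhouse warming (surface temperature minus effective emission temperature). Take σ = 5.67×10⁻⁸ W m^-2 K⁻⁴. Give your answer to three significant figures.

Irradiance scales as 1/d², so S = 1366 W m^-2 × (1/9.14)² = 16.35 W m^-2.
The planet radiates to space at T_e = [S(1−α)/(4σ)]^(1/4) = 72.82 K.
Surface balance with a leaky layer gives σT_s⁴ = σT_e⁴·2/(2−ε), so T_s = T_e·[2/(2−0.848)]^(1/4) = 83.59 K.
T_s − T_e = 83.59 − 72.82 = 10.77 K.

10.8 K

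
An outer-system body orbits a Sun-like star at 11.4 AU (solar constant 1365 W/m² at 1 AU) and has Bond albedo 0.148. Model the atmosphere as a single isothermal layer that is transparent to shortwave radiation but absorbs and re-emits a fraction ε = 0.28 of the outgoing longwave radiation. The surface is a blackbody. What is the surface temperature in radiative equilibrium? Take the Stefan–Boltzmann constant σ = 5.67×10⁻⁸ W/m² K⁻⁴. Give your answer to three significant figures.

82.3 K

By the inverse-square law, S = 1365/11.4² = 10.50 W/m².
The planet radiates to space at T_e = [S(1−α)/(4σ)]^(1/4) = 79.26 K.
For a single slab of emissivity ε, T_s⁴ = 2T_e⁴/(2−ε); thus T_s = 79.26·(1.163)^(1/4) = 82.30 K.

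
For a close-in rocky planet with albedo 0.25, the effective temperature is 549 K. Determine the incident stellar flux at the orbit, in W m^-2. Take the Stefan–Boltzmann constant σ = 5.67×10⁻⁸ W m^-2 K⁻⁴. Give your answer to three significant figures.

From S(1−α)/4 = σT⁴: S = 4σT⁴/(1−α).
σT⁴ = 5.67×10⁻⁸·(549)⁴ = 5151 W m^-2.
S = 4·5151/0.75 = 27470 W m^-2.

27500 W m^-2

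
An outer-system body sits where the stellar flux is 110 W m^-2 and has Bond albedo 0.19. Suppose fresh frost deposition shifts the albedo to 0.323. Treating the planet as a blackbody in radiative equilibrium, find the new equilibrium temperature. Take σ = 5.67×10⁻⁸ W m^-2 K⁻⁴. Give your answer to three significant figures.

135 K

New equilibrium: T₂ = [(1−0.323)·110.0/(4σ)]^(1/4) = 134.6 K.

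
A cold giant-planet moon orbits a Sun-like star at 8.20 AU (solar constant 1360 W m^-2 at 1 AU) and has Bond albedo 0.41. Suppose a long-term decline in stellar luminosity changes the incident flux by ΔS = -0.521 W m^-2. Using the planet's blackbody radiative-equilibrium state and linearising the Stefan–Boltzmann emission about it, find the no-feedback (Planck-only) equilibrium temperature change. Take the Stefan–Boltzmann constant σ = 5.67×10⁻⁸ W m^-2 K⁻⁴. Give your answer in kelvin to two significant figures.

Irradiance scales as 1/d², so S = 1360 W m^-2 × (1/8.20)² = 20.23 W m^-2.
Unperturbed T_e = [20.23·(1−0.41)/(4σ)]^¼ = 85.17 K.
ΔF = Δ[S(1−α)]/4 = (1−0.41)·-0.521/4 = -0.07685 W m^-2.
Planck response: λ_P = 4σT_e³ = 4·5.67×10⁻⁸·(85.17)³ = 0.1401 W m^-2/K.
Hence the no-feedback warming is ΔF/(4σT_e³) = -0.548 K.

-0.55 K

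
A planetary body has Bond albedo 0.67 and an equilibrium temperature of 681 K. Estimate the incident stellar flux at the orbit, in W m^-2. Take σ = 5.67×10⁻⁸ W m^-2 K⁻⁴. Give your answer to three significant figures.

1.48×10^5 W m^-2

From S(1−α)/4 = σT⁴: S = 4σT⁴/(1−α).
The emitted flux is σT⁴ = 12190 W m^-2.
S = 4·12190/0.33 = 1.478×10^5 W m^-2.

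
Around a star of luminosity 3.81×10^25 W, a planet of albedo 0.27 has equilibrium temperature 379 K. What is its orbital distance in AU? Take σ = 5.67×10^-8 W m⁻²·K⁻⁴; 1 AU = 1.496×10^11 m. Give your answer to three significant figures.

0.145 AU

The flux needed for this T is 4σT⁴/(1−0.27) = 6410 W m⁻².
S = L/(4πd²) → d = √(L/4πS) = √(3.81×10^25/(4π·6410)) = 2.175×10^10 m = 0.1454 AU.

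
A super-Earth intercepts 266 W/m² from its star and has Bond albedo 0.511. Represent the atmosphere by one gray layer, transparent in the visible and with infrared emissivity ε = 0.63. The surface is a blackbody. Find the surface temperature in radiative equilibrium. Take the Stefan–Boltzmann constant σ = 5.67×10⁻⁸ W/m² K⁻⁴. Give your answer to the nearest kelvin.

170 K

Effective emission temperature (TOA balance): σT_e⁴ = S(1−α)/4 = 32.52 W/m² → T_e = 154.8 K.
For a single slab of emissivity ε, T_s⁴ = 2T_e⁴/(2−ε); thus T_s = 154.8·(1.46)^(1/4) = 170.1 K.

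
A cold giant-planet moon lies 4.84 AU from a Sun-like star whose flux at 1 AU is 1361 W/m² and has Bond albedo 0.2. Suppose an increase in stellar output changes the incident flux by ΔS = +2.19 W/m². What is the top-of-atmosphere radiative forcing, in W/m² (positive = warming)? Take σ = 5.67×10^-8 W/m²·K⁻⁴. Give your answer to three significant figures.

0.438 W/m²

Flux at the orbit: S = 1361/(4.84)² = 58.10 W/m².
Only a fraction (1−α) is absorbed and it's spread over 4πR², so ΔF = (1−α)ΔS/4 = 0.4380 W/m².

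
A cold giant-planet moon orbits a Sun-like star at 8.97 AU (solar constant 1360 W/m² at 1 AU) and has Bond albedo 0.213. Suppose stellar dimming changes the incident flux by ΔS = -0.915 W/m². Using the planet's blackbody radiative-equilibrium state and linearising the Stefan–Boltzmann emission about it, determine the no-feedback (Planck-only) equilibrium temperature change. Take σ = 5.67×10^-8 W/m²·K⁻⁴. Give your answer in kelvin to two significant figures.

-1.2 K

Irradiance scales as 1/d², so S = 1360 W/m² × (1/8.97)² = 16.90 W/m².
The baseline emission temperature is T_e = 87.51 K.
Only a fraction (1−α) is absorbed and it's spread over 4πR², so ΔF = (1−α)ΔS/4 = -0.1800 W/m².
Linearising σT⁴ gives d(σT⁴)/dT = 4σT_e³ = 0.1520 W/m² per K.
Hence the no-feedback warming is ΔF/(4σT_e³) = -1.18 K.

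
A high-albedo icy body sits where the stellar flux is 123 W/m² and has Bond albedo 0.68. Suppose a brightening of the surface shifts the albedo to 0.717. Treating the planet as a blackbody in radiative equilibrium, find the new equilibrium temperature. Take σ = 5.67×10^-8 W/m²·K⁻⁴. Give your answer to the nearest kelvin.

111 K

With the new albedo, S(1−α₂)/4 = 8.702 W/m², so T₂ = 111.3 K.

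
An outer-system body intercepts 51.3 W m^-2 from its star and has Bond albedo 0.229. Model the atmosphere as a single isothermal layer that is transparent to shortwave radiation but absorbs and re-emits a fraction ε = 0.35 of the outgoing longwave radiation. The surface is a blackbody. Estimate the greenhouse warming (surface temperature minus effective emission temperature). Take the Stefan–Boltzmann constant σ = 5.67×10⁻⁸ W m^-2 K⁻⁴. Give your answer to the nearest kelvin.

At the top of the atmosphere, σT_e⁴ = S(1−α)/4 = 9.888 W m^-2, giving T_e = 114.9 K.
Surface balance with a leaky layer gives σT_s⁴ = σT_e⁴·2/(2−ε), so T_s = T_e·[2/(2−0.35)]^(1/4) = 120.6 K.
Greenhouse warming: T_s − T_e = 5.662 K.

6 K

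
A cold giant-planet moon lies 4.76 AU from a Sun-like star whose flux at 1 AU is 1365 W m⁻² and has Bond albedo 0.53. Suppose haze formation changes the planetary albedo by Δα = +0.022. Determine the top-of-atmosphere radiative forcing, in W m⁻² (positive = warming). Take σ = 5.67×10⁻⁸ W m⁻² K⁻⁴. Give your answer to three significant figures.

-0.331 W m⁻²

Irradiance scales as 1/d², so S = 1365 W m⁻² × (1/4.76)² = 60.24 W m⁻².
TOA radiative forcing: ΔF = −S·Δα/4 = −60.24·(+0.022)/4 = -0.3313 W m⁻².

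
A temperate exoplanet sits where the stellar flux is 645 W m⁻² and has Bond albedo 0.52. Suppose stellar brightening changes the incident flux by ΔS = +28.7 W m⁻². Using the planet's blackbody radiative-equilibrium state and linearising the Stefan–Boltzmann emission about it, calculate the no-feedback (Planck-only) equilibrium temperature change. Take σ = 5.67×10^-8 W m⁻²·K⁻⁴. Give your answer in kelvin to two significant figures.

2.1 K

The baseline emission temperature is T_e = 192.2 K.
TOA radiative forcing: ΔF = (1−α)ΔS/4 = 0.48·(+28.7)/4 = 3.444 W m⁻².
Linearising σT⁴ gives d(σT⁴)/dT = 4σT_e³ = 1.611 W m⁻² per K.
ΔT₀ = ΔF/λ_P = 3.444/1.611 = 2.14 K.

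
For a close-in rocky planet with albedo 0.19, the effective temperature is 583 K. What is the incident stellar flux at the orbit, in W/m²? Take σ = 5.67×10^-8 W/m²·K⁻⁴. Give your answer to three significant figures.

Invert the energy balance for S: S = 4σT⁴/(1−α).
σT⁴ = 5.67×10⁻⁸·(583)⁴ = 6550 W/m².
S = 4·6550/0.81 = 32350 W/m².

32300 W/m²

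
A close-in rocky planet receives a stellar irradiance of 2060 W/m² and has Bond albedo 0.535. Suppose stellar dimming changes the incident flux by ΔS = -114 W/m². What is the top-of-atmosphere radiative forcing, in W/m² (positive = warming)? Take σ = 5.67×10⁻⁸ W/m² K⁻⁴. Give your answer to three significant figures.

-13.3 W/m²

Only a fraction (1−α) is absorbed and it's spread over 4πR², so ΔF = (1−α)ΔS/4 = -13.25 W/m².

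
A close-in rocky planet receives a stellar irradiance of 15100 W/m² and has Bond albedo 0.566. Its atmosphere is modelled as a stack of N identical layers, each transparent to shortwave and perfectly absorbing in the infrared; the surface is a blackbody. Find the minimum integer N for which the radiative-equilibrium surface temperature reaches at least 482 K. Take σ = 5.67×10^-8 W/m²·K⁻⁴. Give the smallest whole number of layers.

The effective emission temperature is T_e = [S(1−α)/(4σ)]^¼ = 412.3 K.
T_s = (N+1)^(1/4)·T_e ≥ 482 K requires N+1 ≥ (T_s/T_e)⁴ = (482/412.3)⁴ = 1.868.
The minimum whole number is N = 1.

1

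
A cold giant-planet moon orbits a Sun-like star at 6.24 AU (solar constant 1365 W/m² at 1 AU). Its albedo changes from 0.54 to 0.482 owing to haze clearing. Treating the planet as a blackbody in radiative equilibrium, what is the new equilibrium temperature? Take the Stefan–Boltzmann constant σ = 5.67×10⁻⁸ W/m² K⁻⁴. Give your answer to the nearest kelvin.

95 K

Irradiance scales as 1/d², so S = 1365 W/m² × (1/6.24)² = 35.06 W/m².
New equilibrium: T₂ = [(1−0.482)·35.06/(4σ)]^(1/4) = 94.59 K.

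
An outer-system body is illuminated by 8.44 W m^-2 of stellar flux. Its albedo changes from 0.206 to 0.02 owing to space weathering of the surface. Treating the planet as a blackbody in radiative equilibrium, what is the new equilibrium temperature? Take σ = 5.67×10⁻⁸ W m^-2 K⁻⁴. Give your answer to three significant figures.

77.7 K

T₂ = [S(1−α₂)/(4σ)]^(1/4) = [8.440·0.98/(4σ)]^(1/4) = 77.71 K.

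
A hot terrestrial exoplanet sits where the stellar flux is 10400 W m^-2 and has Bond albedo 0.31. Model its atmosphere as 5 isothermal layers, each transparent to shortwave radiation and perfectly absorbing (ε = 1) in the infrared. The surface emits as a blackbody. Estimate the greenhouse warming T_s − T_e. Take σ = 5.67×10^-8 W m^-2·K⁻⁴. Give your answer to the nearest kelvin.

238 kelvin

The effective emission temperature is T_e = [S(1−α)/(4σ)]^¼ = 421.8 K.
Surface: T_s = (6)^¼·T_e = 660.1 K.
So the greenhouse effect raises the surface by 660.1 − 421.8 = 238.3 K.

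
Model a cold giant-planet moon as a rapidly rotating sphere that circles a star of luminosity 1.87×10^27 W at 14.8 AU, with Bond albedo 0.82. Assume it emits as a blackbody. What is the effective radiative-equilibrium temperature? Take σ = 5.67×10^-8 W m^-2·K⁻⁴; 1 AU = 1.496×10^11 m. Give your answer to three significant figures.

70.1 K

d = 14.8 × 1.496×10^11 m = 2.214×10^12 m.
Spreading L over a sphere of radius d: S = 1.87×10^27/(4π·2.21×10^12²) = 30.36 W m^-2.
The planet absorbs (1−α)S over its disc πR² and re-emits over 4πR², so the mean absorbed flux is (1−0.82)·30.36/4 = 1.366 W m^-2.
In equilibrium σT⁴ equals this, so T = 70.06 K.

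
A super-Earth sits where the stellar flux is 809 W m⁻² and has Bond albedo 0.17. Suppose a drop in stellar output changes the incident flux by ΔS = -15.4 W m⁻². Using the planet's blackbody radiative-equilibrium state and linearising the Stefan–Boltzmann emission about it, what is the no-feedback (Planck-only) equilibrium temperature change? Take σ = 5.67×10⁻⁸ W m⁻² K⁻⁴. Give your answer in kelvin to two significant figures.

The baseline emission temperature is T_e = 233.3 K.
ΔF = Δ[S(1−α)]/4 = (1−0.17)·-15.4/4 = -3.196 W m⁻².
The Planck feedback parameter is 4σT_e³ = 2.879 W m⁻²/K.
ΔT₀ = ΔF/λ_P = -3.196/2.879 = -1.11 K.

-1.1 K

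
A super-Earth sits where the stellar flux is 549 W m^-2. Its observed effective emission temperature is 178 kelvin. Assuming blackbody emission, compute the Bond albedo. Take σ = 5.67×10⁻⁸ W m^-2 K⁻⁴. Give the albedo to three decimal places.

From σT⁴ = S(1−α)/4 we invert for α: 1−α = 4σT⁴/S.
4σT⁴ = 4·5.67×10⁻⁸·(178)⁴ = 227.7 W m^-2.
Hence α = 1 − 227.7/549.0 = 0.5853.

0.585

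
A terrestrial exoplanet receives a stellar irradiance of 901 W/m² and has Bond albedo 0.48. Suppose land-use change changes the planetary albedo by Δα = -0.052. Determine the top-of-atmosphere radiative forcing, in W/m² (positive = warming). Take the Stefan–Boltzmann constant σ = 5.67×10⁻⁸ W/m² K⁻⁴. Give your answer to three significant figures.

11.7 W/m²

ΔF = −(S/4)Δα = −(901.0/4)×(-0.052) = 11.71 W/m².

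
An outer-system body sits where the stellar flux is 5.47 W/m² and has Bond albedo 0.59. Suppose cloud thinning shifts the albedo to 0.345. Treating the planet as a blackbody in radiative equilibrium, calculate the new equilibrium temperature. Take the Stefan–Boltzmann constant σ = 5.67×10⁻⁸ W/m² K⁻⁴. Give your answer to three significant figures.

63.0 K

With the new albedo, S(1−α₂)/4 = 0.8957 W/m², so T₂ = 63.04 K.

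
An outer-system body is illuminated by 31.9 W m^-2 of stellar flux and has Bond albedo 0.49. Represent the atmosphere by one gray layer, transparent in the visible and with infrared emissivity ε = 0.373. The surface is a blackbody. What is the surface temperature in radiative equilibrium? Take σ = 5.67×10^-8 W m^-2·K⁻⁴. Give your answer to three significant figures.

96.9 K

The planet radiates to space at T_e = [S(1−α)/(4σ)]^(1/4) = 92.03 K.
For a single slab of emissivity ε, T_s⁴ = 2T_e⁴/(2−ε); thus T_s = 92.03·(1.229)^(1/4) = 96.90 K.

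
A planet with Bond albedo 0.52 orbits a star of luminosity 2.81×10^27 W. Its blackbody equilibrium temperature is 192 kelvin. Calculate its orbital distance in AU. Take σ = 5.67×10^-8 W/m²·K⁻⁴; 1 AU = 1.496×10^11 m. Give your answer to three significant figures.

3.94 AU

Required flux: S = 4σT⁴/(1−α) = 642.1 W/m².
S = L/(4πd²) → d = √(L/4πS) = √(2.81×10^27/(4π·642.1)) = 5.901×10^11 m = 3.945 AU.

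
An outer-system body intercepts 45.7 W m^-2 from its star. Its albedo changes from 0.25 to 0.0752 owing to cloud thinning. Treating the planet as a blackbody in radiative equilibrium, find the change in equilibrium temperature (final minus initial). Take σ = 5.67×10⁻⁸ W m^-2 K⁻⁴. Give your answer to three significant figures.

5.96 K

Before: T₁ = [45.70·0.75/(4σ)]^(1/4) = 110.9 K.
After:  T₂ = [45.70·0.925/(4σ)]^(1/4) = 116.8 K.
Change: 116.8 − 110.9 = 5.962 K.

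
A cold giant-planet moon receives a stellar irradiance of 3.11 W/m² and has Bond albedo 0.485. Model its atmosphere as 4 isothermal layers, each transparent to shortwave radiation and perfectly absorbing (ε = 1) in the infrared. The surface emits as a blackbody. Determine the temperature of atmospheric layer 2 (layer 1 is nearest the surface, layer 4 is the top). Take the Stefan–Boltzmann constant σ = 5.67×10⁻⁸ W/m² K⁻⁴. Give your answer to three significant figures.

Top-of-atmosphere balance: σT_e⁴ = S(1−α)/4 = 0.4004 W/m² → T_e = 51.55 K.
Each opaque layer satisfies 2T_j⁴ = T_{j−1}⁴ + T_{j+1}⁴, giving T_k⁴ = (N+1−k)T_e⁴.
T_2 = (3)^(1/4)·51.55 = 67.84 K.

67.8 kelvin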